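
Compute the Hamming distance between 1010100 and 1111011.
XOR = 0101111, count of 1s = 5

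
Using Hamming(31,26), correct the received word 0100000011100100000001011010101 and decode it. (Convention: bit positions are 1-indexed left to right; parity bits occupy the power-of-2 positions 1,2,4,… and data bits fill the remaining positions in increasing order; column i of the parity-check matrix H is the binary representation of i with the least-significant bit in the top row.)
Syndrome s = H · r^T (mod 2), r = 0100000011100100000001011010101:
  s[0] = (1010101010101010101010101010101)·(0100000011100100000001011010101) mod 2 = 0+0+0+0+0+0+0+0+1+0+1+0+0+0+0+0+0+0+0+0+0+0+0+0+1+0+1+0+1+0+1 mod 2 = 0
  s[1] = (0110011001100110011001100110011)·(0100000011100100000001011010101) mod 2 = 0+1+0+0+0+0+0+0+0+1+1+0+0+1+0+0+0+0+0+0+0+1+0+0+0+0+1+0+0+0+1 mod 2 = 1
  s[2] = (0001111000011110000111100001111)·(0100000011100100000001011010101) mod 2 = 0+0+0+0+0+0+0+0+0+0+0+0+0+1+0+0+0+0+0+0+0+1+0+0+0+0+0+0+1+0+1 mod 2 = 0
  s[3] = (0000000111111110000000011111111)·(0100000011100100000001011010101) mod 2 = 0+0+0+0+0+0+0+0+1+1+1+0+0+1+0+0+0+0+0+0+0+0+0+1+1+0+1+0+1+0+1 mod 2 = 1
  s[4] = (0000000000000001111111111111111)·(0100000011100100000001011010101) mod 2 = 0+0+0+0+0+0+0+0+0+0+0+0+0+0+0+0+0+0+0+0+0+1+0+1+1+0+1+0+1+0+1 mod 2 = 0
Syndrome = 01010
Column 10 of H equals this syndrome → error at bit 10 (1-indexed).
Flip bit 10: 0100000011100100000001011010101 → 0100000010100100000001011010101
Extract data bits at positions {3,5,6,7,9,10,11,12,13,14,15,17,18,19,20,21,22,23,24,25,26,27,28,29,30,31}: 00001010010000001011010101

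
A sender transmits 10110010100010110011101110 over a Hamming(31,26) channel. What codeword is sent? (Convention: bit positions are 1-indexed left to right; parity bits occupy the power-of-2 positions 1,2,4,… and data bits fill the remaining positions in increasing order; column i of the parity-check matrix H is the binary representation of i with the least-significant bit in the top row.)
Codeword c = d · G (mod 2), d = 10110010100010110011101110:
  c[0] = d·G[:,0] = (10110010100010110011101110)·(11011010101101010101010101) mod 2 = 1+0+0+1+0+0+1+0+1+0+0+0+0+0+0+1+0+0+0+1+0+0+0+1+0+0 mod 2 = 1
  c[1] = d·G[:,1] = (10110010100010110011101110)·(10110110011011001100110011) mod 2 = 1+0+1+1+0+0+1+0+0+0+0+0+1+0+0+0+0+0+0+0+1+0+0+0+1+0 mod 2 = 1
  c[2] = d·G[:,2] = (10110010100010110011101110)·(10000000000000000000000000) mod 2 = 1+0+0+0+0+0+0+0+0+0+0+0+0+0+0+0+0+0+0+0+0+0+0+0+0+0 mod 2 = 1
  c[3] = d·G[:,3] = (10110010100010110011101110)·(01110001111000111100001111) mod 2 = 0+0+1+1+0+0+0+0+1+0+0+0+0+0+1+1+0+0+0+0+0+0+1+1+1+0 mod 2 = 0
  c[4] = d·G[:,4] = (10110010100010110011101110)·(01000000000000000000000000) mod 2 = 0+0+0+0+0+0+0+0+0+0+0+0+0+0+0+0+0+0+0+0+0+0+0+0+0+0 mod 2 = 0
  c[5] = d·G[:,5] = (10110010100010110011101110)·(00100000000000000000000000) mod 2 = 0+0+1+0+0+0+0+0+0+0+0+0+0+0+0+0+0+0+0+0+0+0+0+0+0+0 mod 2 = 1
  c[6] = d·G[:,6] = (10110010100010110011101110)·(00010000000000000000000000) mod 2 = 0+0+0+1+0+0+0+0+0+0+0+0+0+0+0+0+0+0+0+0+0+0+0+0+0+0 mod 2 = 1
  c[7] = d·G[:,7] = (10110010100010110011101110)·(00001111111000000011111111) mod 2 = 0+0+0+0+0+0+1+0+1+0+0+0+0+0+0+0+0+0+1+1+1+0+1+1+1+0 mod 2 = 0
  c[8] = d·G[:,8] = (10110010100010110011101110)·(00001000000000000000000000) mod 2 = 0+0+0+0+0+0+0+0+0+0+0+0+0+0+0+0+0+0+0+0+0+0+0+0+0+0 mod 2 = 0
  c[9] = d·G[:,9] = (10110010100010110011101110)·(00000100000000000000000000) mod 2 = 0+0+0+0+0+0+0+0+0+0+0+0+0+0+0+0+0+0+0+0+0+0+0+0+0+0 mod 2 = 0
  c[10] = d·G[:,10] = (10110010100010110011101110)·(00000010000000000000000000) mod 2 = 0+0+0+0+0+0+1+0+0+0+0+0+0+0+0+0+0+0+0+0+0+0+0+0+0+0 mod 2 = 1
  c[11] = d·G[:,11] = (10110010100010110011101110)·(00000001000000000000000000) mod 2 = 0+0+0+0+0+0+0+0+0+0+0+0+0+0+0+0+0+0+0+0+0+0+0+0+0+0 mod 2 = 0
  c[12] = d·G[:,12] = (10110010100010110011101110)·(00000000100000000000000000) mod 2 = 0+0+0+0+0+0+0+0+1+0+0+0+0+0+0+0+0+0+0+0+0+0+0+0+0+0 mod 2 = 1
  c[13] = d·G[:,13] = (10110010100010110011101110)·(00000000010000000000000000) mod 2 = 0+0+0+0+0+0+0+0+0+0+0+0+0+0+0+0+0+0+0+0+0+0+0+0+0+0 mod 2 = 0
  c[14] = d·G[:,14] = (10110010100010110011101110)·(00000000001000000000000000) mod 2 = 0+0+0+0+0+0+0+0+0+0+0+0+0+0+0+0+0+0+0+0+0+0+0+0+0+0 mod 2 = 0
  c[15] = d·G[:,15] = (10110010100010110011101110)·(00000000000111111111111111) mod 2 = 0+0+0+0+0+0+0+0+0+0+0+0+1+0+1+1+0+0+1+1+1+0+1+1+1+0 mod 2 = 1
  c[16] = d·G[:,16] = (10110010100010110011101110)·(00000000000100000000000000) mod 2 = 0+0+0+0+0+0+0+0+0+0+0+0+0+0+0+0+0+0+0+0+0+0+0+0+0+0 mod 2 = 0
  c[17] = d·G[:,17] = (10110010100010110011101110)·(00000000000010000000000000) mod 2 = 0+0+0+0+0+0+0+0+0+0+0+0+1+0+0+0+0+0+0+0+0+0+0+0+0+0 mod 2 = 1
  c[18] = d·G[:,18] = (10110010100010110011101110)·(00000000000001000000000000) mod 2 = 0+0+0+0+0+0+0+0+0+0+0+0+0+0+0+0+0+0+0+0+0+0+0+0+0+0 mod 2 = 0
  c[19] = d·G[:,19] = (10110010100010110011101110)·(00000000000000100000000000) mod 2 = 0+0+0+0+0+0+0+0+0+0+0+0+0+0+1+0+0+0+0+0+0+0+0+0+0+0 mod 2 = 1
  c[20] = d·G[:,20] = (10110010100010110011101110)·(00000000000000010000000000) mod 2 = 0+0+0+0+0+0+0+0+0+0+0+0+0+0+0+1+0+0+0+0+0+0+0+0+0+0 mod 2 = 1
  c[21] = d·G[:,21] = (10110010100010110011101110)·(00000000000000001000000000) mod 2 = 0+0+0+0+0+0+0+0+0+0+0+0+0+0+0+0+0+0+0+0+0+0+0+0+0+0 mod 2 = 0
  c[22] = d·G[:,22] = (10110010100010110011101110)·(00000000000000000100000000) mod 2 = 0+0+0+0+0+0+0+0+0+0+0+0+0+0+0+0+0+0+0+0+0+0+0+0+0+0 mod 2 = 0
  c[23] = d·G[:,23] = (10110010100010110011101110)·(00000000000000000010000000) mod 2 = 0+0+0+0+0+0+0+0+0+0+0+0+0+0+0+0+0+0+1+0+0+0+0+0+0+0 mod 2 = 1
  c[24] = d·G[:,24] = (10110010100010110011101110)·(00000000000000000001000000) mod 2 = 0+0+0+0+0+0+0+0+0+0+0+0+0+0+0+0+0+0+0+1+0+0+0+0+0+0 mod 2 = 1
  c[25] = d·G[:,25] = (10110010100010110011101110)·(00000000000000000000100000) mod 2 = 0+0+0+0+0+0+0+0+0+0+0+0+0+0+0+0+0+0+0+0+1+0+0+0+0+0 mod 2 = 1
  c[26] = d·G[:,26] = (10110010100010110011101110)·(00000000000000000000010000) mod 2 = 0+0+0+0+0+0+0+0+0+0+0+0+0+0+0+0+0+0+0+0+0+0+0+0+0+0 mod 2 = 0
  c[27] = d·G[:,27] = (10110010100010110011101110)·(00000000000000000000001000) mod 2 = 0+0+0+0+0+0+0+0+0+0+0+0+0+0+0+0+0+0+0+0+0+0+1+0+0+0 mod 2 = 1
  c[28] = d·G[:,28] = (10110010100010110011101110)·(00000000000000000000000100) mod 2 = 0+0+0+0+0+0+0+0+0+0+0+0+0+0+0+0+0+0+0+0+0+0+0+1+0+0 mod 2 = 1
  c[29] = d·G[:,29] = (10110010100010110011101110)·(00000000000000000000000010) mod 2 = 0+0+0+0+0+0+0+0+0+0+0+0+0+0+0+0+0+0+0+0+0+0+0+0+1+0 mod 2 = 1
  c[30] = d·G[:,30] = (10110010100010110011101110)·(00000000000000000000000001) mod 2 = 0+0+0+0+0+0+0+0+0+0+0+0+0+0+0+0+0+0+0+0+0+0+0+0+0+0 mod 2 = 0
Codeword = 1110011000101001010110011101110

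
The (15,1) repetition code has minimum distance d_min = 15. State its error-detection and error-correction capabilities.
Detection only: up to d_min − 1 = 14 errors.
Correction: up to ⌊(d_min − 1)/2⌋ = ⌊14/2⌋ = 7 errors.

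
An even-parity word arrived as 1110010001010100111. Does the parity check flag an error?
Sum of received bits: 1+1+1+0+0+1+0+0+0+1+0+1+0+1+0+0+1+1+1 = 10; 10 mod 2 = 0. Result is 0 → no error detected.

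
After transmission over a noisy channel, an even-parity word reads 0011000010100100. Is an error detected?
Sum of received bits: 0+0+1+1+0+0+0+0+1+0+1+0+0+1+0+0 = 5; 5 mod 2 = 1. Result is 1 ≠ 0 → error detected.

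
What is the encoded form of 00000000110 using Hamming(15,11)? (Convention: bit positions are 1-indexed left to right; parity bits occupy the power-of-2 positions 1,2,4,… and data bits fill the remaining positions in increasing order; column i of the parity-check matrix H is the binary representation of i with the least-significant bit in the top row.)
Codeword c = d · G (mod 2), d = 00000000110:
  c[0] = d·G[:,0] = (00000000110)·(11011010101) mod 2 = 0+0+0+0+0+0+0+0+1+0+0 mod 2 = 1
  c[1] = d·G[:,1] = (00000000110)·(10110110011) mod 2 = 0+0+0+0+0+0+0+0+0+1+0 mod 2 = 1
  c[2] = d·G[:,2] = (00000000110)·(10000000000) mod 2 = 0+0+0+0+0+0+0+0+0+0+0 mod 2 = 0
  c[3] = d·G[:,3] = (00000000110)·(01110001111) mod 2 = 0+0+0+0+0+0+0+0+1+1+0 mod 2 = 0
  c[4] = d·G[:,4] = (00000000110)·(01000000000) mod 2 = 0+0+0+0+0+0+0+0+0+0+0 mod 2 = 0
  c[5] = d·G[:,5] = (00000000110)·(00100000000) mod 2 = 0+0+0+0+0+0+0+0+0+0+0 mod 2 = 0
  c[6] = d·G[:,6] = (00000000110)·(00010000000) mod 2 = 0+0+0+0+0+0+0+0+0+0+0 mod 2 = 0
  c[7] = d·G[:,7] = (00000000110)·(00001111111) mod 2 = 0+0+0+0+0+0+0+0+1+1+0 mod 2 = 0
  c[8] = d·G[:,8] = (00000000110)·(00001000000) mod 2 = 0+0+0+0+0+0+0+0+0+0+0 mod 2 = 0
  c[9] = d·G[:,9] = (00000000110)·(00000100000) mod 2 = 0+0+0+0+0+0+0+0+0+0+0 mod 2 = 0
  c[10] = d·G[:,10] = (00000000110)·(00000010000) mod 2 = 0+0+0+0+0+0+0+0+0+0+0 mod 2 = 0
  c[11] = d·G[:,11] = (00000000110)·(00000001000) mod 2 = 0+0+0+0+0+0+0+0+0+0+0 mod 2 = 0
  c[12] = d·G[:,12] = (00000000110)·(00000000100) mod 2 = 0+0+0+0+0+0+0+0+1+0+0 mod 2 = 1
  c[13] = d·G[:,13] = (00000000110)·(00000000010) mod 2 = 0+0+0+0+0+0+0+0+0+1+0 mod 2 = 1
  c[14] = d·G[:,14] = (00000000110)·(00000000001) mod 2 = 0+0+0+0+0+0+0+0+0+0+0 mod 2 = 0
Codeword = 110000000000110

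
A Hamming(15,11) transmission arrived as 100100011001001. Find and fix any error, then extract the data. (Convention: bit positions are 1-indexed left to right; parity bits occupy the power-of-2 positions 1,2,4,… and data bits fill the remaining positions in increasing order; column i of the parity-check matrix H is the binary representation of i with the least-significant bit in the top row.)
Syndrome s = H · r^T (mod 2), r = 100100011001001:
  s[0] = (101010101010101)·(100100011001001) mod 2 = 1+0+0+0+0+0+0+0+1+0+0+0+0+0+1 mod 2 = 1
  s[1] = (011001100110011)·(100100011001001) mod 2 = 0+0+0+0+0+0+0+0+0+0+0+0+0+0+1 mod 2 = 1
  s[2] = (000111100001111)·(100100011001001) mod 2 = 0+0+0+1+0+0+0+0+0+0+0+1+0+0+1 mod 2 = 1
  s[3] = (000000011111111)·(100100011001001) mod 2 = 0+0+0+0+0+0+0+1+1+0+0+1+0+0+1 mod 2 = 0
Syndrome = 1110
Column 7 of H equals this syndrome → error at bit 7 (1-indexed).
Flip bit 7: 100100011001001 → 100100111001001
Extract data bits at positions {3,5,6,7,9,10,11,12,13,14,15}: 00011001001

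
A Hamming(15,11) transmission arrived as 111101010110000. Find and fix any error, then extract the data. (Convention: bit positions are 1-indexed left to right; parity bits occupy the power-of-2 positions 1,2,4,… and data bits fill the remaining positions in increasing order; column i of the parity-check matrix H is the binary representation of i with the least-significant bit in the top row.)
Syndrome s = H · r^T (mod 2), r = 111101010110000:
  s[0] = (101010101010101)·(111101010110000) mod 2 = 1+0+1+0+0+0+0+0+0+0+1+0+0+0+0 mod 2 = 1
  s[1] = (011001100110011)·(111101010110000) mod 2 = 0+1+1+0+0+1+0+0+0+1+1+0+0+0+0 mod 2 = 1
  s[2] = (000111100001111)·(111101010110000) mod 2 = 0+0+0+1+0+1+0+0+0+0+0+0+0+0+0 mod 2 = 0
  s[3] = (000000011111111)·(111101010110000) mod 2 = 0+0+0+0+0+0+0+1+0+1+1+0+0+0+0 mod 2 = 1
Syndrome = 1101
Column 11 of H equals this syndrome → error at bit 11 (1-indexed).
Flip bit 11: 111101010110000 → 111101010100000
Extract data bits at positions {3,5,6,7,9,10,11,12,13,14,15}: 10100100000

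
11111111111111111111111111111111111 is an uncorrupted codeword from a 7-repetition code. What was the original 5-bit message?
Split into 7-bit blocks: 1111111 1111111 1111111 1111111 1111111
Data = 11111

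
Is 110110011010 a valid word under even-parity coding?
Sum of all bits: 1+1+0+1+1+0+0+1+1+0+1+0 = 7; 7 mod 2 = 1. Result is 1 → parity error detected.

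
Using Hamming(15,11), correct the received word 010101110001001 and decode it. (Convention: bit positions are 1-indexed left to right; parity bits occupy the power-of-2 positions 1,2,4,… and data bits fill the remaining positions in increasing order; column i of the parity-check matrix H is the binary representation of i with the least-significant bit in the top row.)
Syndrome s = H · r^T (mod 2), r = 010101110001001:
  s[0] = (101010101010101)·(010101110001001) mod 2 = 0+0+0+0+0+0+1+0+0+0+0+0+0+0+1 mod 2 = 0
  s[1] = (011001100110011)·(010101110001001) mod 2 = 0+1+0+0+0+1+1+0+0+0+0+0+0+0+1 mod 2 = 0
  s[2] = (000111100001111)·(010101110001001) mod 2 = 0+0+0+1+0+1+1+0+0+0+0+1+0+0+1 mod 2 = 1
  s[3] = (000000011111111)·(010101110001001) mod 2 = 0+0+0+0+0+0+0+1+0+0+0+1+0+0+1 mod 2 = 1
Syndrome = 0011
Column 12 of H equals this syndrome → error at bit 12 (1-indexed).
Flip bit 12: 010101110001001 → 010101110000001
Extract data bits at positions {3,5,6,7,9,10,11,12,13,14,15}: 00110000001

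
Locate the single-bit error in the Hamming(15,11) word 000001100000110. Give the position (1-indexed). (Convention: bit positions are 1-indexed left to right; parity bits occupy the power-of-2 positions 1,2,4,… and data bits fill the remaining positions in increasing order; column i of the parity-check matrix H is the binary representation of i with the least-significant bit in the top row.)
Syndrome s = H · r^T (mod 2), r = 000001100000110:
  s[0] = (101010101010101)·(000001100000110) mod 2 = 0+0+0+0+0+0+1+0+0+0+0+0+1+0+0 mod 2 = 0
  s[1] = (011001100110011)·(000001100000110) mod 2 = 0+0+0+0+0+1+1+0+0+0+0+0+0+1+0 mod 2 = 1
  s[2] = (000111100001111)·(000001100000110) mod 2 = 0+0+0+0+0+1+1+0+0+0+0+0+1+1+0 mod 2 = 0
  s[3] = (000000011111111)·(000001100000110) mod 2 = 0+0+0+0+0+0+0+0+0+0+0+0+1+1+0 mod 2 = 0
Syndrome = 0100
Column i of H is the binary representation of i, so the syndrome is the binary index of the flipped bit.
Read s = 0100 with s[0] as LSB: 0·2^0 + 1·2^1 + 0·2^2 + 0·2^3 = 2.
Error is at bit position 2.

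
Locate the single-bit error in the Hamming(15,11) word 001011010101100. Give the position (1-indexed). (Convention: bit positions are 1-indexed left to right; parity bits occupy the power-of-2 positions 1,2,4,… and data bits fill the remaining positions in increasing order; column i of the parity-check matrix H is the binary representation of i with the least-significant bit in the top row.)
Syndrome s = H · r^T (mod 2), r = 001011010101100:
  s[0] = (101010101010101)·(001011010101100) mod 2 = 0+0+1+0+1+0+0+0+0+0+0+0+1+0+0 mod 2 = 1
  s[1] = (011001100110011)·(001011010101100) mod 2 = 0+0+1+0+0+1+0+0+0+1+0+0+0+0+0 mod 2 = 1
  s[2] = (000111100001111)·(001011010101100) mod 2 = 0+0+0+0+1+1+0+0+0+0+0+1+1+0+0 mod 2 = 0
  s[3] = (000000011111111)·(001011010101100) mod 2 = 0+0+0+0+0+0+0+1+0+1+0+1+1+0+0 mod 2 = 0
Syndrome = 1100
Column i of H is the binary representation of i, so the syndrome is the binary index of the flipped bit.
Read s = 1100 with s[0] as LSB: 1·2^0 + 1·2^1 + 0·2^2 + 0·2^3 = 3.
Error is at bit position 3.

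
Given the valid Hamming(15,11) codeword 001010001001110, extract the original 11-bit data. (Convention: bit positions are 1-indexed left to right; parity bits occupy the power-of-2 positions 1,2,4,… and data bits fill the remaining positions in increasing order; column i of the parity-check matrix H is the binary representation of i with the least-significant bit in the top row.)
Parity bits occupy power-of-2 positions; data bits are at positions {3,5,6,7,9,10,11,12,13,14,15} (1-indexed).
Extract: c[3]=1 c[5]=1 c[6]=0 c[7]=0 c[9]=1 c[10]=0 c[11]=0 c[12]=1 c[13]=1 c[14]=1 c[15]=0
Data = 11001001110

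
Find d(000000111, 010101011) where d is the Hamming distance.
XOR = 010101100, count of 1s = 4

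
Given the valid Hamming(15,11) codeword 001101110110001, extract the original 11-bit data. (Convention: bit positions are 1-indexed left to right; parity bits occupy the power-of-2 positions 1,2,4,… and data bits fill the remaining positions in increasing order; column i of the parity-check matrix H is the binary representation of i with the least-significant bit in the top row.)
Parity bits occupy power-of-2 positions; data bits are at positions {3,5,6,7,9,10,11,12,13,14,15} (1-indexed).
Extract: c[3]=1 c[5]=0 c[6]=1 c[7]=1 c[9]=0 c[10]=1 c[11]=1 c[12]=0 c[13]=0 c[14]=0 c[15]=1
Data = 10110110001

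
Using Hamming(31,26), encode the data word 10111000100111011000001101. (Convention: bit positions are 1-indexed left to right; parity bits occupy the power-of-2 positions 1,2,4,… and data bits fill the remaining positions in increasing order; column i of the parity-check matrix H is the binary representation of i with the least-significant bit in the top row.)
Codeword c = d · G (mod 2), d = 10111000100111011000001101:
  c[0] = d·G[:,0] = (10111000100111011000001101)·(11011010101101010101010101) mod 2 = 1+0+0+1+1+0+0+0+1+0+0+1+0+1+0+1+0+0+0+0+0+0+0+1+0+1 mod 2 = 1
  c[1] = d·G[:,1] = (10111000100111011000001101)·(10110110011011001100110011) mod 2 = 1+0+1+1+0+0+0+0+0+0+0+0+1+1+0+0+1+0+0+0+0+0+0+0+0+1 mod 2 = 1
  c[2] = d·G[:,2] = (10111000100111011000001101)·(10000000000000000000000000) mod 2 = 1+0+0+0+0+0+0+0+0+0+0+0+0+0+0+0+0+0+0+0+0+0+0+0+0+0 mod 2 = 1
  c[3] = d·G[:,3] = (10111000100111011000001101)·(01110001111000111100001111) mod 2 = 0+0+1+1+0+0+0+0+1+0+0+0+0+0+0+1+1+0+0+0+0+0+1+1+0+1 mod 2 = 0
  c[4] = d·G[:,4] = (10111000100111011000001101)·(01000000000000000000000000) mod 2 = 0+0+0+0+0+0+0+0+0+0+0+0+0+0+0+0+0+0+0+0+0+0+0+0+0+0 mod 2 = 0
  c[5] = d·G[:,5] = (10111000100111011000001101)·(00100000000000000000000000) mod 2 = 0+0+1+0+0+0+0+0+0+0+0+0+0+0+0+0+0+0+0+0+0+0+0+0+0+0 mod 2 = 1
  c[6] = d·G[:,6] = (10111000100111011000001101)·(00010000000000000000000000) mod 2 = 0+0+0+1+0+0+0+0+0+0+0+0+0+0+0+0+0+0+0+0+0+0+0+0+0+0 mod 2 = 1
  c[7] = d·G[:,7] = (10111000100111011000001101)·(00001111111000000011111111) mod 2 = 0+0+0+0+1+0+0+0+1+0+0+0+0+0+0+0+0+0+0+0+0+0+1+1+0+1 mod 2 = 1
  c[8] = d·G[:,8] = (10111000100111011000001101)·(00001000000000000000000000) mod 2 = 0+0+0+0+1+0+0+0+0+0+0+0+0+0+0+0+0+0+0+0+0+0+0+0+0+0 mod 2 = 1
  c[9] = d·G[:,9] = (10111000100111011000001101)·(00000100000000000000000000) mod 2 = 0+0+0+0+0+0+0+0+0+0+0+0+0+0+0+0+0+0+0+0+0+0+0+0+0+0 mod 2 = 0
  c[10] = d·G[:,10] = (10111000100111011000001101)·(00000010000000000000000000) mod 2 = 0+0+0+0+0+0+0+0+0+0+0+0+0+0+0+0+0+0+0+0+0+0+0+0+0+0 mod 2 = 0
  c[11] = d·G[:,11] = (10111000100111011000001101)·(00000001000000000000000000) mod 2 = 0+0+0+0+0+0+0+0+0+0+0+0+0+0+0+0+0+0+0+0+0+0+0+0+0+0 mod 2 = 0
  c[12] = d·G[:,12] = (10111000100111011000001101)·(00000000100000000000000000) mod 2 = 0+0+0+0+0+0+0+0+1+0+0+0+0+0+0+0+0+0+0+0+0+0+0+0+0+0 mod 2 = 1
  c[13] = d·G[:,13] = (10111000100111011000001101)·(00000000010000000000000000) mod 2 = 0+0+0+0+0+0+0+0+0+0+0+0+0+0+0+0+0+0+0+0+0+0+0+0+0+0 mod 2 = 0
  c[14] = d·G[:,14] = (10111000100111011000001101)·(00000000001000000000000000) mod 2 = 0+0+0+0+0+0+0+0+0+0+0+0+0+0+0+0+0+0+0+0+0+0+0+0+0+0 mod 2 = 0
  c[15] = d·G[:,15] = (10111000100111011000001101)·(00000000000111111111111111) mod 2 = 0+0+0+0+0+0+0+0+0+0+0+1+1+1+0+1+1+0+0+0+0+0+1+1+0+1 mod 2 = 0
  c[16] = d·G[:,16] = (10111000100111011000001101)·(00000000000100000000000000) mod 2 = 0+0+0+0+0+0+0+0+0+0+0+1+0+0+0+0+0+0+0+0+0+0+0+0+0+0 mod 2 = 1
  c[17] = d·G[:,17] = (10111000100111011000001101)·(00000000000010000000000000) mod 2 = 0+0+0+0+0+0+0+0+0+0+0+0+1+0+0+0+0+0+0+0+0+0+0+0+0+0 mod 2 = 1
  c[18] = d·G[:,18] = (10111000100111011000001101)·(00000000000001000000000000) mod 2 = 0+0+0+0+0+0+0+0+0+0+0+0+0+1+0+0+0+0+0+0+0+0+0+0+0+0 mod 2 = 1
  c[19] = d·G[:,19] = (10111000100111011000001101)·(00000000000000100000000000) mod 2 = 0+0+0+0+0+0+0+0+0+0+0+0+0+0+0+0+0+0+0+0+0+0+0+0+0+0 mod 2 = 0
  c[20] = d·G[:,20] = (10111000100111011000001101)·(00000000000000010000000000) mod 2 = 0+0+0+0+0+0+0+0+0+0+0+0+0+0+0+1+0+0+0+0+0+0+0+0+0+0 mod 2 = 1
  c[21] = d·G[:,21] = (10111000100111011000001101)·(00000000000000001000000000) mod 2 = 0+0+0+0+0+0+0+0+0+0+0+0+0+0+0+0+1+0+0+0+0+0+0+0+0+0 mod 2 = 1
  c[22] = d·G[:,22] = (10111000100111011000001101)·(00000000000000000100000000) mod 2 = 0+0+0+0+0+0+0+0+0+0+0+0+0+0+0+0+0+0+0+0+0+0+0+0+0+0 mod 2 = 0
  c[23] = d·G[:,23] = (10111000100111011000001101)·(00000000000000000010000000) mod 2 = 0+0+0+0+0+0+0+0+0+0+0+0+0+0+0+0+0+0+0+0+0+0+0+0+0+0 mod 2 = 0
  c[24] = d·G[:,24] = (10111000100111011000001101)·(00000000000000000001000000) mod 2 = 0+0+0+0+0+0+0+0+0+0+0+0+0+0+0+0+0+0+0+0+0+0+0+0+0+0 mod 2 = 0
  c[25] = d·G[:,25] = (10111000100111011000001101)·(00000000000000000000100000) mod 2 = 0+0+0+0+0+0+0+0+0+0+0+0+0+0+0+0+0+0+0+0+0+0+0+0+0+0 mod 2 = 0
  c[26] = d·G[:,26] = (10111000100111011000001101)·(00000000000000000000010000) mod 2 = 0+0+0+0+0+0+0+0+0+0+0+0+0+0+0+0+0+0+0+0+0+0+0+0+0+0 mod 2 = 0
  c[27] = d·G[:,27] = (10111000100111011000001101)·(00000000000000000000001000) mod 2 = 0+0+0+0+0+0+0+0+0+0+0+0+0+0+0+0+0+0+0+0+0+0+1+0+0+0 mod 2 = 1
  c[28] = d·G[:,28] = (10111000100111011000001101)·(00000000000000000000000100) mod 2 = 0+0+0+0+0+0+0+0+0+0+0+0+0+0+0+0+0+0+0+0+0+0+0+1+0+0 mod 2 = 1
  c[29] = d·G[:,29] = (10111000100111011000001101)·(00000000000000000000000010) mod 2 = 0+0+0+0+0+0+0+0+0+0+0+0+0+0+0+0+0+0+0+0+0+0+0+0+0+0 mod 2 = 0
  c[30] = d·G[:,30] = (10111000100111011000001101)·(00000000000000000000000001) mod 2 = 0+0+0+0+0+0+0+0+0+0+0+0+0+0+0+0+0+0+0+0+0+0+0+0+0+1 mod 2 = 1
Codeword = 1110011110001000111011000001101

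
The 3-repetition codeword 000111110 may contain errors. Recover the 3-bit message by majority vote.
Split into 3-bit blocks and majority-vote each:
  block 1 = 000: 0 ones, 3 zeros → 0
  block 2 = 111: 3 ones, 0 zeros → 1
  block 3 = 110: 2 ones, 1 zeros → 1
Decoded = 011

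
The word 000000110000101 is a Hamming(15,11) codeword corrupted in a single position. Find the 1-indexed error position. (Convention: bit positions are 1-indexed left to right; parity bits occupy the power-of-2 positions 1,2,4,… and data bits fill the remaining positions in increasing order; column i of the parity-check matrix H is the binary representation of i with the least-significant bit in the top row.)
Syndrome s = H · r^T (mod 2), r = 000000110000101:
  s[0] = (101010101010101)·(000000110000101) mod 2 = 0+0+0+0+0+0+1+0+0+0+0+0+1+0+1 mod 2 = 1
  s[1] = (011001100110011)·(000000110000101) mod 2 = 0+0+0+0+0+0+1+0+0+0+0+0+0+0+1 mod 2 = 0
  s[2] = (000111100001111)·(000000110000101) mod 2 = 0+0+0+0+0+0+1+0+0+0+0+0+1+0+1 mod 2 = 1
  s[3] = (000000011111111)·(000000110000101) mod 2 = 0+0+0+0+0+0+0+1+0+0+0+0+1+0+1 mod 2 = 1
Syndrome = 1011
Column i of H is the binary representation of i, so the syndrome is the binary index of the flipped bit.
Read s = 1011 with s[0] as LSB: 1·2^0 + 0·2^1 + 1·2^2 + 1·2^3 = 13.
Error is at bit position 13.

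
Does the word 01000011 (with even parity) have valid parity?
Sum of all bits: 0+1+0+0+0+0+1+1 = 3; 3 mod 2 = 1. Result is 1 → parity error detected.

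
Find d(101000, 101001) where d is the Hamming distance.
XOR = 000001, count of 1s = 1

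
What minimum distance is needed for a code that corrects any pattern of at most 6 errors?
Correcting t errors requires d_min ≥ 2t + 1 = 2·6 + 1 = 13.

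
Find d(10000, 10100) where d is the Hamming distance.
XOR = 00100, count of 1s = 1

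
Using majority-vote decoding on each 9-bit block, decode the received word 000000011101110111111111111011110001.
Split into 9-bit blocks and majority-vote each:
  block 1 = 000000011: 2 ones, 7 zeros → 0
  block 2 = 101110111: 7 ones, 2 zeros → 1
  block 3 = 111111111: 9 ones, 0 zeros → 1
  block 4 = 011110001: 5 ones, 4 zeros → 1
Decoded = 0111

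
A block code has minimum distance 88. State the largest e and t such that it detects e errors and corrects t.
(a) Detection requires d_min ≥ e+1, so e ≤ d_min − 1 = 87.
(b) Correction requires d_min ≥ 2t+1, so t ≤ ⌊(d_min − 1)/2⌋ = ⌊87/2⌋ = 43.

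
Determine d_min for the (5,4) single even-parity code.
d_min = 2 (flipping one data bit also flips the parity bit, so the two closest codewords differ in exactly 2 positions).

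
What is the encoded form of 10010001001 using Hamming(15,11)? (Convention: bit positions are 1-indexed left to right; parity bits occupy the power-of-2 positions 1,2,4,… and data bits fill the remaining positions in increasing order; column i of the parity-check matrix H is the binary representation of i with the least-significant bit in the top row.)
Codeword c = d · G (mod 2), d = 10010001001:
  c[0] = d·G[:,0] = (10010001001)·(11011010101) mod 2 = 1+0+0+1+0+0+0+0+0+0+1 mod 2 = 1
  c[1] = d·G[:,1] = (10010001001)·(10110110011) mod 2 = 1+0+0+1+0+0+0+0+0+0+1 mod 2 = 1
  c[2] = d·G[:,2] = (10010001001)·(10000000000) mod 2 = 1+0+0+0+0+0+0+0+0+0+0 mod 2 = 1
  c[3] = d·G[:,3] = (10010001001)·(01110001111) mod 2 = 0+0+0+1+0+0+0+1+0+0+1 mod 2 = 1
  c[4] = d·G[:,4] = (10010001001)·(01000000000) mod 2 = 0+0+0+0+0+0+0+0+0+0+0 mod 2 = 0
  c[5] = d·G[:,5] = (10010001001)·(00100000000) mod 2 = 0+0+0+0+0+0+0+0+0+0+0 mod 2 = 0
  c[6] = d·G[:,6] = (10010001001)·(00010000000) mod 2 = 0+0+0+1+0+0+0+0+0+0+0 mod 2 = 1
  c[7] = d·G[:,7] = (10010001001)·(00001111111) mod 2 = 0+0+0+0+0+0+0+1+0+0+1 mod 2 = 0
  c[8] = d·G[:,8] = (10010001001)·(00001000000) mod 2 = 0+0+0+0+0+0+0+0+0+0+0 mod 2 = 0
  c[9] = d·G[:,9] = (10010001001)·(00000100000) mod 2 = 0+0+0+0+0+0+0+0+0+0+0 mod 2 = 0
  c[10] = d·G[:,10] = (10010001001)·(00000010000) mod 2 = 0+0+0+0+0+0+0+0+0+0+0 mod 2 = 0
  c[11] = d·G[:,11] = (10010001001)·(00000001000) mod 2 = 0+0+0+0+0+0+0+1+0+0+0 mod 2 = 1
  c[12] = d·G[:,12] = (10010001001)·(00000000100) mod 2 = 0+0+0+0+0+0+0+0+0+0+0 mod 2 = 0
  c[13] = d·G[:,13] = (10010001001)·(00000000010) mod 2 = 0+0+0+0+0+0+0+0+0+0+0 mod 2 = 0
  c[14] = d·G[:,14] = (10010001001)·(00000000001) mod 2 = 0+0+0+0+0+0+0+0+0+0+1 mod 2 = 1
Codeword = 111100100001001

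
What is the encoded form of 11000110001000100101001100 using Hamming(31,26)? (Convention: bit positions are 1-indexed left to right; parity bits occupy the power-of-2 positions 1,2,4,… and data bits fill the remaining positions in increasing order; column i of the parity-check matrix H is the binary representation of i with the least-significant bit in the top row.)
Codeword c = d · G (mod 2), d = 11000110001000100101001100:
  c[0] = d·G[:,0] = (11000110001000100101001100)·(11011010101101010101010101) mod 2 = 1+1+0+0+0+0+1+0+0+0+1+0+0+0+0+0+0+1+0+1+0+0+0+1+0+0 mod 2 = 1
  c[1] = d·G[:,1] = (11000110001000100101001100)·(10110110011011001100110011) mod 2 = 1+0+0+0+0+1+1+0+0+0+1+0+0+0+0+0+0+1+0+0+0+0+0+0+0+0 mod 2 = 1
  c[2] = d·G[:,2] = (11000110001000100101001100)·(10000000000000000000000000) mod 2 = 1+0+0+0+0+0+0+0+0+0+0+0+0+0+0+0+0+0+0+0+0+0+0+0+0+0 mod 2 = 1
  c[3] = d·G[:,3] = (11000110001000100101001100)·(01110001111000111100001111) mod 2 = 0+1+0+0+0+0+0+0+0+0+1+0+0+0+1+0+0+1+0+0+0+0+1+1+0+0 mod 2 = 0
  c[4] = d·G[:,4] = (11000110001000100101001100)·(01000000000000000000000000) mod 2 = 0+1+0+0+0+0+0+0+0+0+0+0+0+0+0+0+0+0+0+0+0+0+0+0+0+0 mod 2 = 1
  c[5] = d·G[:,5] = (11000110001000100101001100)·(00100000000000000000000000) mod 2 = 0+0+0+0+0+0+0+0+0+0+0+0+0+0+0+0+0+0+0+0+0+0+0+0+0+0 mod 2 = 0
  c[6] = d·G[:,6] = (11000110001000100101001100)·(00010000000000000000000000) mod 2 = 0+0+0+0+0+0+0+0+0+0+0+0+0+0+0+0+0+0+0+0+0+0+0+0+0+0 mod 2 = 0
  c[7] = d·G[:,7] = (11000110001000100101001100)·(00001111111000000011111111) mod 2 = 0+0+0+0+0+1+1+0+0+0+1+0+0+0+0+0+0+0+0+1+0+0+1+1+0+0 mod 2 = 0
  c[8] = d·G[:,8] = (11000110001000100101001100)·(00001000000000000000000000) mod 2 = 0+0+0+0+0+0+0+0+0+0+0+0+0+0+0+0+0+0+0+0+0+0+0+0+0+0 mod 2 = 0
  c[9] = d·G[:,9] = (11000110001000100101001100)·(00000100000000000000000000) mod 2 = 0+0+0+0+0+1+0+0+0+0+0+0+0+0+0+0+0+0+0+0+0+0+0+0+0+0 mod 2 = 1
  c[10] = d·G[:,10] = (11000110001000100101001100)·(00000010000000000000000000) mod 2 = 0+0+0+0+0+0+1+0+0+0+0+0+0+0+0+0+0+0+0+0+0+0+0+0+0+0 mod 2 = 1
  c[11] = d·G[:,11] = (11000110001000100101001100)·(00000001000000000000000000) mod 2 = 0+0+0+0+0+0+0+0+0+0+0+0+0+0+0+0+0+0+0+0+0+0+0+0+0+0 mod 2 = 0
  c[12] = d·G[:,12] = (11000110001000100101001100)·(00000000100000000000000000) mod 2 = 0+0+0+0+0+0+0+0+0+0+0+0+0+0+0+0+0+0+0+0+0+0+0+0+0+0 mod 2 = 0
  c[13] = d·G[:,13] = (11000110001000100101001100)·(00000000010000000000000000) mod 2 = 0+0+0+0+0+0+0+0+0+0+0+0+0+0+0+0+0+0+0+0+0+0+0+0+0+0 mod 2 = 0
  c[14] = d·G[:,14] = (11000110001000100101001100)·(00000000001000000000000000) mod 2 = 0+0+0+0+0+0+0+0+0+0+1+0+0+0+0+0+0+0+0+0+0+0+0+0+0+0 mod 2 = 1
  c[15] = d·G[:,15] = (11000110001000100101001100)·(00000000000111111111111111) mod 2 = 0+0+0+0+0+0+0+0+0+0+0+0+0+0+1+0+0+1+0+1+0+0+1+1+0+0 mod 2 = 1
  c[16] = d·G[:,16] = (11000110001000100101001100)·(00000000000100000000000000) mod 2 = 0+0+0+0+0+0+0+0+0+0+0+0+0+0+0+0+0+0+0+0+0+0+0+0+0+0 mod 2 = 0
  c[17] = d·G[:,17] = (11000110001000100101001100)·(00000000000010000000000000) mod 2 = 0+0+0+0+0+0+0+0+0+0+0+0+0+0+0+0+0+0+0+0+0+0+0+0+0+0 mod 2 = 0
  c[18] = d·G[:,18] = (11000110001000100101001100)·(00000000000001000000000000) mod 2 = 0+0+0+0+0+0+0+0+0+0+0+0+0+0+0+0+0+0+0+0+0+0+0+0+0+0 mod 2 = 0
  c[19] = d·G[:,19] = (11000110001000100101001100)·(00000000000000100000000000) mod 2 = 0+0+0+0+0+0+0+0+0+0+0+0+0+0+1+0+0+0+0+0+0+0+0+0+0+0 mod 2 = 1
  c[20] = d·G[:,20] = (11000110001000100101001100)·(00000000000000010000000000) mod 2 = 0+0+0+0+0+0+0+0+0+0+0+0+0+0+0+0+0+0+0+0+0+0+0+0+0+0 mod 2 = 0
  c[21] = d·G[:,21] = (11000110001000100101001100)·(00000000000000001000000000) mod 2 = 0+0+0+0+0+0+0+0+0+0+0+0+0+0+0+0+0+0+0+0+0+0+0+0+0+0 mod 2 = 0
  c[22] = d·G[:,22] = (11000110001000100101001100)·(00000000000000000100000000) mod 2 = 0+0+0+0+0+0+0+0+0+0+0+0+0+0+0+0+0+1+0+0+0+0+0+0+0+0 mod 2 = 1
  c[23] = d·G[:,23] = (11000110001000100101001100)·(00000000000000000010000000) mod 2 = 0+0+0+0+0+0+0+0+0+0+0+0+0+0+0+0+0+0+0+0+0+0+0+0+0+0 mod 2 = 0
  c[24] = d·G[:,24] = (11000110001000100101001100)·(00000000000000000001000000) mod 2 = 0+0+0+0+0+0+0+0+0+0+0+0+0+0+0+0+0+0+0+1+0+0+0+0+0+0 mod 2 = 1
  c[25] = d·G[:,25] = (11000110001000100101001100)·(00000000000000000000100000) mod 2 = 0+0+0+0+0+0+0+0+0+0+0+0+0+0+0+0+0+0+0+0+0+0+0+0+0+0 mod 2 = 0
  c[26] = d·G[:,26] = (11000110001000100101001100)·(00000000000000000000010000) mod 2 = 0+0+0+0+0+0+0+0+0+0+0+0+0+0+0+0+0+0+0+0+0+0+0+0+0+0 mod 2 = 0
  c[27] = d·G[:,27] = (11000110001000100101001100)·(00000000000000000000001000) mod 2 = 0+0+0+0+0+0+0+0+0+0+0+0+0+0+0+0+0+0+0+0+0+0+1+0+0+0 mod 2 = 1
  c[28] = d·G[:,28] = (11000110001000100101001100)·(00000000000000000000000100) mod 2 = 0+0+0+0+0+0+0+0+0+0+0+0+0+0+0+0+0+0+0+0+0+0+0+1+0+0 mod 2 = 1
  c[29] = d·G[:,29] = (11000110001000100101001100)·(00000000000000000000000010) mod 2 = 0+0+0+0+0+0+0+0+0+0+0+0+0+0+0+0+0+0+0+0+0+0+0+0+0+0 mod 2 = 0
  c[30] = d·G[:,30] = (11000110001000100101001100)·(00000000000000000000000001) mod 2 = 0+0+0+0+0+0+0+0+0+0+0+0+0+0+0+0+0+0+0+0+0+0+0+0+0+0 mod 2 = 0
Codeword = 1110100001100011000100101001100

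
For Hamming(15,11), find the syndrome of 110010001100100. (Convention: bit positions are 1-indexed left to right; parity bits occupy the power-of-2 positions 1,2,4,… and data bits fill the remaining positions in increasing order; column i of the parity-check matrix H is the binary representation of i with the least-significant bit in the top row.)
Syndrome s = H · r^T (mod 2), r = 110010001100100:
  s[0] = (101010101010101)·(110010001100100) mod 2 = 1+0+0+0+1+0+0+0+1+0+0+0+1+0+0 mod 2 = 0
  s[1] = (011001100110011)·(110010001100100) mod 2 = 0+1+0+0+0+0+0+0+0+1+0+0+0+0+0 mod 2 = 0
  s[2] = (000111100001111)·(110010001100100) mod 2 = 0+0+0+0+1+0+0+0+0+0+0+0+1+0+0 mod 2 = 0
  s[3] = (000000011111111)·(110010001100100) mod 2 = 0+0+0+0+0+0+0+0+1+1+0+0+1+0+0 mod 2 = 1
Syndrome = 0001
Non-zero syndrome: error at position 8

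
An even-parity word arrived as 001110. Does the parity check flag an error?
Sum of received bits: 0+0+1+1+1+0 = 3; 3 mod 2 = 1. Result is 1 ≠ 0 → error detected.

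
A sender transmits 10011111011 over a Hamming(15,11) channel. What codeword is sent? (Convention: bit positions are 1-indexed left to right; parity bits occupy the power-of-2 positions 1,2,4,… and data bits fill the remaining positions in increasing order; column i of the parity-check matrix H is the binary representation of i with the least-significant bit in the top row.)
Codeword c = d · G (mod 2), d = 10011111011:
  c[0] = d·G[:,0] = (10011111011)·(11011010101) mod 2 = 1+0+0+1+1+0+1+0+0+0+1 mod 2 = 1
  c[1] = d·G[:,1] = (10011111011)·(10110110011) mod 2 = 1+0+0+1+0+1+1+0+0+1+1 mod 2 = 0
  c[2] = d·G[:,2] = (10011111011)·(10000000000) mod 2 = 1+0+0+0+0+0+0+0+0+0+0 mod 2 = 1
  c[3] = d·G[:,3] = (10011111011)·(01110001111) mod 2 = 0+0+0+1+0+0+0+1+0+1+1 mod 2 = 0
  c[4] = d·G[:,4] = (10011111011)·(01000000000) mod 2 = 0+0+0+0+0+0+0+0+0+0+0 mod 2 = 0
  c[5] = d·G[:,5] = (10011111011)·(00100000000) mod 2 = 0+0+0+0+0+0+0+0+0+0+0 mod 2 = 0
  c[6] = d·G[:,6] = (10011111011)·(00010000000) mod 2 = 0+0+0+1+0+0+0+0+0+0+0 mod 2 = 1
  c[7] = d·G[:,7] = (10011111011)·(00001111111) mod 2 = 0+0+0+0+1+1+1+1+0+1+1 mod 2 = 0
  c[8] = d·G[:,8] = (10011111011)·(00001000000) mod 2 = 0+0+0+0+1+0+0+0+0+0+0 mod 2 = 1
  c[9] = d·G[:,9] = (10011111011)·(00000100000) mod 2 = 0+0+0+0+0+1+0+0+0+0+0 mod 2 = 1
  c[10] = d·G[:,10] = (10011111011)·(00000010000) mod 2 = 0+0+0+0+0+0+1+0+0+0+0 mod 2 = 1
  c[11] = d·G[:,11] = (10011111011)·(00000001000) mod 2 = 0+0+0+0+0+0+0+1+0+0+0 mod 2 = 1
  c[12] = d·G[:,12] = (10011111011)·(00000000100) mod 2 = 0+0+0+0+0+0+0+0+0+0+0 mod 2 = 0
  c[13] = d·G[:,13] = (10011111011)·(00000000010) mod 2 = 0+0+0+0+0+0+0+0+0+1+0 mod 2 = 1
  c[14] = d·G[:,14] = (10011111011)·(00000000001) mod 2 = 0+0+0+0+0+0+0+0+0+0+1 mod 2 = 1
Codeword = 101000101111011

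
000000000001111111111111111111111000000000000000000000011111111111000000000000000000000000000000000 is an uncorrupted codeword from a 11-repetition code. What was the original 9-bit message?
Split into 11-bit blocks: 00000000000 11111111111 11111111111 00000000000 00000000000 11111111111 00000000000 00000000000 00000000000
Data = 011001000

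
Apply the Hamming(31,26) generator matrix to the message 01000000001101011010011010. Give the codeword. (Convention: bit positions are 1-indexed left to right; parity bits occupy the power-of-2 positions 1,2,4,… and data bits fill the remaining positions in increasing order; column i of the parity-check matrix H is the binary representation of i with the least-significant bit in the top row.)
Codeword c = d · G (mod 2), d = 01000000001101011010011010:
  c[0] = d·G[:,0] = (01000000001101011010011010)·(11011010101101010101010101) mod 2 = 0+1+0+0+0+0+0+0+0+0+1+1+0+1+0+1+0+0+0+0+0+1+0+0+0+0 mod 2 = 0
  c[1] = d·G[:,1] = (01000000001101011010011010)·(10110110011011001100110011) mod 2 = 0+0+0+0+0+0+0+0+0+0+1+0+0+1+0+0+1+0+0+0+0+1+0+0+1+0 mod 2 = 1
  c[2] = d·G[:,2] = (01000000001101011010011010)·(10000000000000000000000000) mod 2 = 0+0+0+0+0+0+0+0+0+0+0+0+0+0+0+0+0+0+0+0+0+0+0+0+0+0 mod 2 = 0
  c[3] = d·G[:,3] = (01000000001101011010011010)·(01110001111000111100001111) mod 2 = 0+1+0+0+0+0+0+0+0+0+1+0+0+0+0+1+1+0+0+0+0+0+1+0+1+0 mod 2 = 0
  c[4] = d·G[:,4] = (01000000001101011010011010)·(01000000000000000000000000) mod 2 = 0+1+0+0+0+0+0+0+0+0+0+0+0+0+0+0+0+0+0+0+0+0+0+0+0+0 mod 2 = 1
  c[5] = d·G[:,5] = (01000000001101011010011010)·(00100000000000000000000000) mod 2 = 0+0+0+0+0+0+0+0+0+0+0+0+0+0+0+0+0+0+0+0+0+0+0+0+0+0 mod 2 = 0
  c[6] = d·G[:,6] = (01000000001101011010011010)·(00010000000000000000000000) mod 2 = 0+0+0+0+0+0+0+0+0+0+0+0+0+0+0+0+0+0+0+0+0+0+0+0+0+0 mod 2 = 0
  c[7] = d·G[:,7] = (01000000001101011010011010)·(00001111111000000011111111) mod 2 = 0+0+0+0+0+0+0+0+0+0+1+0+0+0+0+0+0+0+1+0+0+1+1+0+1+0 mod 2 = 1
  c[8] = d·G[:,8] = (01000000001101011010011010)·(00001000000000000000000000) mod 2 = 0+0+0+0+0+0+0+0+0+0+0+0+0+0+0+0+0+0+0+0+0+0+0+0+0+0 mod 2 = 0
  c[9] = d·G[:,9] = (01000000001101011010011010)·(00000100000000000000000000) mod 2 = 0+0+0+0+0+0+0+0+0+0+0+0+0+0+0+0+0+0+0+0+0+0+0+0+0+0 mod 2 = 0
  c[10] = d·G[:,10] = (01000000001101011010011010)·(00000010000000000000000000) mod 2 = 0+0+0+0+0+0+0+0+0+0+0+0+0+0+0+0+0+0+0+0+0+0+0+0+0+0 mod 2 = 0
  c[11] = d·G[:,11] = (01000000001101011010011010)·(00000001000000000000000000) mod 2 = 0+0+0+0+0+0+0+0+0+0+0+0+0+0+0+0+0+0+0+0+0+0+0+0+0+0 mod 2 = 0
  c[12] = d·G[:,12] = (01000000001101011010011010)·(00000000100000000000000000) mod 2 = 0+0+0+0+0+0+0+0+0+0+0+0+0+0+0+0+0+0+0+0+0+0+0+0+0+0 mod 2 = 0
  c[13] = d·G[:,13] = (01000000001101011010011010)·(00000000010000000000000000) mod 2 = 0+0+0+0+0+0+0+0+0+0+0+0+0+0+0+0+0+0+0+0+0+0+0+0+0+0 mod 2 = 0
  c[14] = d·G[:,14] = (01000000001101011010011010)·(00000000001000000000000000) mod 2 = 0+0+0+0+0+0+0+0+0+0+1+0+0+0+0+0+0+0+0+0+0+0+0+0+0+0 mod 2 = 1
  c[15] = d·G[:,15] = (01000000001101011010011010)·(00000000000111111111111111) mod 2 = 0+0+0+0+0+0+0+0+0+0+0+1+0+1+0+1+1+0+1+0+0+1+1+0+1+0 mod 2 = 0
  c[16] = d·G[:,16] = (01000000001101011010011010)·(00000000000100000000000000) mod 2 = 0+0+0+0+0+0+0+0+0+0+0+1+0+0+0+0+0+0+0+0+0+0+0+0+0+0 mod 2 = 1
  c[17] = d·G[:,17] = (01000000001101011010011010)·(00000000000010000000000000) mod 2 = 0+0+0+0+0+0+0+0+0+0+0+0+0+0+0+0+0+0+0+0+0+0+0+0+0+0 mod 2 = 0
  c[18] = d·G[:,18] = (01000000001101011010011010)·(00000000000001000000000000) mod 2 = 0+0+0+0+0+0+0+0+0+0+0+0+0+1+0+0+0+0+0+0+0+0+0+0+0+0 mod 2 = 1
  c[19] = d·G[:,19] = (01000000001101011010011010)·(00000000000000100000000000) mod 2 = 0+0+0+0+0+0+0+0+0+0+0+0+0+0+0+0+0+0+0+0+0+0+0+0+0+0 mod 2 = 0
  c[20] = d·G[:,20] = (01000000001101011010011010)·(00000000000000010000000000) mod 2 = 0+0+0+0+0+0+0+0+0+0+0+0+0+0+0+1+0+0+0+0+0+0+0+0+0+0 mod 2 = 1
  c[21] = d·G[:,21] = (01000000001101011010011010)·(00000000000000001000000000) mod 2 = 0+0+0+0+0+0+0+0+0+0+0+0+0+0+0+0+1+0+0+0+0+0+0+0+0+0 mod 2 = 1
  c[22] = d·G[:,22] = (01000000001101011010011010)·(00000000000000000100000000) mod 2 = 0+0+0+0+0+0+0+0+0+0+0+0+0+0+0+0+0+0+0+0+0+0+0+0+0+0 mod 2 = 0
  c[23] = d·G[:,23] = (01000000001101011010011010)·(00000000000000000010000000) mod 2 = 0+0+0+0+0+0+0+0+0+0+0+0+0+0+0+0+0+0+1+0+0+0+0+0+0+0 mod 2 = 1
  c[24] = d·G[:,24] = (01000000001101011010011010)·(00000000000000000001000000) mod 2 = 0+0+0+0+0+0+0+0+0+0+0+0+0+0+0+0+0+0+0+0+0+0+0+0+0+0 mod 2 = 0
  c[25] = d·G[:,25] = (01000000001101011010011010)·(00000000000000000000100000) mod 2 = 0+0+0+0+0+0+0+0+0+0+0+0+0+0+0+0+0+0+0+0+0+0+0+0+0+0 mod 2 = 0
  c[26] = d·G[:,26] = (01000000001101011010011010)·(00000000000000000000010000) mod 2 = 0+0+0+0+0+0+0+0+0+0+0+0+0+0+0+0+0+0+0+0+0+1+0+0+0+0 mod 2 = 1
  c[27] = d·G[:,27] = (01000000001101011010011010)·(00000000000000000000001000) mod 2 = 0+0+0+0+0+0+0+0+0+0+0+0+0+0+0+0+0+0+0+0+0+0+1+0+0+0 mod 2 = 1
  c[28] = d·G[:,28] = (01000000001101011010011010)·(00000000000000000000000100) mod 2 = 0+0+0+0+0+0+0+0+0+0+0+0+0+0+0+0+0+0+0+0+0+0+0+0+0+0 mod 2 = 0
  c[29] = d·G[:,29] = (01000000001101011010011010)·(00000000000000000000000010) mod 2 = 0+0+0+0+0+0+0+0+0+0+0+0+0+0+0+0+0+0+0+0+0+0+0+0+1+0 mod 2 = 1
  c[30] = d·G[:,30] = (01000000001101011010011010)·(00000000000000000000000001) mod 2 = 0+0+0+0+0+0+0+0+0+0+0+0+0+0+0+0+0+0+0+0+0+0+0+0+0+0 mod 2 = 0
Codeword = 0100100100000010101011010011010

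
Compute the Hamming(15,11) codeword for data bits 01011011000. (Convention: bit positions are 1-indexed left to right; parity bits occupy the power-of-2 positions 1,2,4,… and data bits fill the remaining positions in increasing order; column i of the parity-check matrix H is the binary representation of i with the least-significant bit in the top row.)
Codeword c = d · G (mod 2), d = 01011011000:
  c[0] = d·G[:,0] = (01011011000)·(11011010101) mod 2 = 0+1+0+1+1+0+1+0+0+0+0 mod 2 = 0
  c[1] = d·G[:,1] = (01011011000)·(10110110011) mod 2 = 0+0+0+1+0+0+1+0+0+0+0 mod 2 = 0
  c[2] = d·G[:,2] = (01011011000)·(10000000000) mod 2 = 0+0+0+0+0+0+0+0+0+0+0 mod 2 = 0
  c[3] = d·G[:,3] = (01011011000)·(01110001111) mod 2 = 0+1+0+1+0+0+0+1+0+0+0 mod 2 = 1
  c[4] = d·G[:,4] = (01011011000)·(01000000000) mod 2 = 0+1+0+0+0+0+0+0+0+0+0 mod 2 = 1
  c[5] = d·G[:,5] = (01011011000)·(00100000000) mod 2 = 0+0+0+0+0+0+0+0+0+0+0 mod 2 = 0
  c[6] = d·G[:,6] = (01011011000)·(00010000000) mod 2 = 0+0+0+1+0+0+0+0+0+0+0 mod 2 = 1
  c[7] = d·G[:,7] = (01011011000)·(00001111111) mod 2 = 0+0+0+0+1+0+1+1+0+0+0 mod 2 = 1
  c[8] = d·G[:,8] = (01011011000)·(00001000000) mod 2 = 0+0+0+0+1+0+0+0+0+0+0 mod 2 = 1
  c[9] = d·G[:,9] = (01011011000)·(00000100000) mod 2 = 0+0+0+0+0+0+0+0+0+0+0 mod 2 = 0
  c[10] = d·G[:,10] = (01011011000)·(00000010000) mod 2 = 0+0+0+0+0+0+1+0+0+0+0 mod 2 = 1
  c[11] = d·G[:,11] = (01011011000)·(00000001000) mod 2 = 0+0+0+0+0+0+0+1+0+0+0 mod 2 = 1
  c[12] = d·G[:,12] = (01011011000)·(00000000100) mod 2 = 0+0+0+0+0+0+0+0+0+0+0 mod 2 = 0
  c[13] = d·G[:,13] = (01011011000)·(00000000010) mod 2 = 0+0+0+0+0+0+0+0+0+0+0 mod 2 = 0
  c[14] = d·G[:,14] = (01011011000)·(00000000001) mod 2 = 0+0+0+0+0+0+0+0+0+0+0 mod 2 = 0
Codeword = 000110111011000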